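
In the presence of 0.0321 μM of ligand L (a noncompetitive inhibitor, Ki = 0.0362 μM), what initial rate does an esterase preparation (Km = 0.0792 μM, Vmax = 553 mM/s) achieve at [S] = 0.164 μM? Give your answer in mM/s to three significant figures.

With α = 1 + [I]/Ki = 1 + 0.0321/0.0362 = 1.887, the noncompetitive rate law is v = (Vmax/α)·[S] / (Km + [S]).
v = (553/1.887)×0.164 / (0.0792 + 0.164) = 48.07/0.2432 = 198 mM/s.

198 mM/s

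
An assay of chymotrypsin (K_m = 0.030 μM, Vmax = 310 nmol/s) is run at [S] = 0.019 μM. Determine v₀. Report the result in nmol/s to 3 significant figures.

120 nmol/s

[S]/(Km+[S]) = 0.019/0.04900 = 0.3878, the fractional saturation.
v = 0.3878 × Vmax = 0.3878 × 310 = 120 nmol/s.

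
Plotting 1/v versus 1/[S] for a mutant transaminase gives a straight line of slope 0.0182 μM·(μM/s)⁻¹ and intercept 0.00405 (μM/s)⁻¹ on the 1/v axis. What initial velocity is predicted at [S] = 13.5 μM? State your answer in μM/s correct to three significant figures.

The y-intercept is 1/Vmax, so Vmax = 1/0.00405 = 247 μM/s.
The slope is Km/Vmax, so Km = 0.0182 × 247 = 4.49 μM.
Then v = 247 × 13.5/(4.49 + 13.5) = 185 μM/s.

185 μM/s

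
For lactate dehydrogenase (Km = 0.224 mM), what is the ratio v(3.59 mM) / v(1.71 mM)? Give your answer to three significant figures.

The fractional saturations are [S]/(Km+[S]) = 1.71/1.934 = 0.8842 and 3.59/3.814 = 0.9413.
v₂/v₁ is just their ratio: 0.9413/0.8842 = 1.06.

1.06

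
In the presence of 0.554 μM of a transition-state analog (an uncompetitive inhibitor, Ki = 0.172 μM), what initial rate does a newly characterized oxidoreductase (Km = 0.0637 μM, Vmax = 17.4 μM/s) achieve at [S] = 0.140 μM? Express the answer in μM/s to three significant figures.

With α = 1 + [I]/Ki = 1 + 0.554/0.172 = 4.221, the uncompetitive rate law is v = (Vmax/α)·[S] / (Km/α + [S]).
v = (17.4/4.221)×0.140 / (0.0637/4.221 + 0.140) = 0.5771/0.1551 = 3.72 μM/s.

3.72 μM/s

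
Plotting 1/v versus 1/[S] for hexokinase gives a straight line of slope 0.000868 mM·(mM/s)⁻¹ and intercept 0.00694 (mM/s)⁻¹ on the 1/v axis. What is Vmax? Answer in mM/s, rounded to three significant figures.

144 mM/s

The y-intercept of a Lineweaver–Burk plot equals 1/Vmax, so Vmax = 1/0.00694 = 144 mM/s.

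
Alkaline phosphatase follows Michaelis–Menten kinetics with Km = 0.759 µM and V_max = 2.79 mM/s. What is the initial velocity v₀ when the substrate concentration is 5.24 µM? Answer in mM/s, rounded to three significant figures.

2.44 mM/s

[S]/(Km+[S]) = 5.24/5.999 = 0.8735, the fractional saturation.
v = 0.8735 × Vmax = 0.8735 × 2.79 = 2.44 mM/s.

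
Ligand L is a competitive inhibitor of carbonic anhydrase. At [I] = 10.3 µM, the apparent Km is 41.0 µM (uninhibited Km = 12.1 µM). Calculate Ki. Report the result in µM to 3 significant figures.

Competitive: Km,app = α·Km with α = 1 + [I]/Ki.
α = Km,app/Km = 41.0/12.1 = 3.388.
Ki = [I]/(α − 1) = 10.3/2.388 = 4.31 µM.

4.31 µM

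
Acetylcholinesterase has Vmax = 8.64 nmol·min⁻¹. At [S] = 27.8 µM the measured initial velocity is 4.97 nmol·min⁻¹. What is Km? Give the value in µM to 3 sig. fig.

v/Vmax = 4.97/8.64 = 0.5752 = [S]/(Km+[S]).
So Km + [S] = [S]/0.5752 = 48.33 µM, giving Km = 48.33 − 27.8 = 20.5 µM.

20.5 µM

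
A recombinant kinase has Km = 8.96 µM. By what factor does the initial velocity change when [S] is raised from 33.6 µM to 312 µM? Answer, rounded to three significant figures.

1.23

Since Vmax cancels, v₂/v₁ = [S]₂(Km+[S]₁) / [S]₁(Km+[S]₂).
= 312×(8.96+33.6) / (33.6×(8.96+312)) = 13280/10780 = 1.23.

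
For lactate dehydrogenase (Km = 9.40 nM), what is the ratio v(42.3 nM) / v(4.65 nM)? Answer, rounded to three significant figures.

Since Vmax cancels, v₂/v₁ = [S]₂(Km+[S]₁) / [S]₁(Km+[S]₂).
= 42.3×(9.40+4.65) / (4.65×(9.40+42.3)) = 594.3/240.4 = 2.47.

2.47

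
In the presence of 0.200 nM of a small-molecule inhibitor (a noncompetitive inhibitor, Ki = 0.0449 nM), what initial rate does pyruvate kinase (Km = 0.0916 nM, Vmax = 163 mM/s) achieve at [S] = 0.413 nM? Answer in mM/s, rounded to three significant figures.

24.5 mM/s

α = 1 + [I]/Ki = 1 + 0.200/0.0449 = 5.454.
For a noncompetitive inhibitor, Vmax is reduced to Vmax/α while Km is unchanged: Km,app = 0.0916 nM, Vmax,app = 29.9 mM/s.
v = Vmax,app·[S]/(Km,app + [S]) = 29.9 × 0.413/(0.0916 + 0.413) = 24.5 mM/s.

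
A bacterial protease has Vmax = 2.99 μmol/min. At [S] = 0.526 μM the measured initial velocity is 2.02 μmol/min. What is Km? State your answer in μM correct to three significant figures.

v/Vmax = 2.02/2.99 = 0.6756 = [S]/(Km+[S]).
So Km + [S] = [S]/0.6756 = 0.7786 μM, giving Km = 0.7786 − 0.526 = 0.253 μM.

0.253 μM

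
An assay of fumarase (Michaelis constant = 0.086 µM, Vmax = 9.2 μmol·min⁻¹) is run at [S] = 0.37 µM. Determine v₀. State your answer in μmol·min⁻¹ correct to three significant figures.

7.46 μmol·min⁻¹

v = Vmax·[S]/(Km + [S]) = 9.2 × 0.37 / (0.086 + 0.37)
  = 3.404 / 0.4560 = 7.46 μmol·min⁻¹.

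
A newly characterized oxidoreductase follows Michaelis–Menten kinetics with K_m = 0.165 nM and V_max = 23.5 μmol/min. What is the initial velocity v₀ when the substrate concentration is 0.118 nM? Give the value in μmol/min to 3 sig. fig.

v = Vmax·[S]/(Km + [S]) = 23.5 × 0.118 / (0.165 + 0.118)
  = 2.773 / 0.2830 = 9.80 μmol/min.

9.80 μmol/min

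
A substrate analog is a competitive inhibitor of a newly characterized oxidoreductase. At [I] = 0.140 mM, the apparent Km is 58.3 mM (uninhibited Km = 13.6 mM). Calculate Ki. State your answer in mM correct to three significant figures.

0.0426 mM

Competitive: Km,app = α·Km with α = 1 + [I]/Ki.
α = Km,app/Km = 58.3/13.6 = 4.287.
Ki = [I]/(α − 1) = 0.140/3.287 = 0.0426 mM.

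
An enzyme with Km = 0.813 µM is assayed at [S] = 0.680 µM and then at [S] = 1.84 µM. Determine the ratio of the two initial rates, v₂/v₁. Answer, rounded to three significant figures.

The fractional saturations are [S]/(Km+[S]) = 0.680/1.493 = 0.4555 and 1.84/2.653 = 0.6936.
v₂/v₁ is just their ratio: 0.6936/0.4555 = 1.52.

1.52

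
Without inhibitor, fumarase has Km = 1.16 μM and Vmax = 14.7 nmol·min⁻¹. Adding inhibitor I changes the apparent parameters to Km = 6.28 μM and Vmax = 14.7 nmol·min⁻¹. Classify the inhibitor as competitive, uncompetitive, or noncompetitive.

competitive

Km increases (1.16 → 6.28 μM) while Vmax is unchanged — the hallmark of competitive inhibition.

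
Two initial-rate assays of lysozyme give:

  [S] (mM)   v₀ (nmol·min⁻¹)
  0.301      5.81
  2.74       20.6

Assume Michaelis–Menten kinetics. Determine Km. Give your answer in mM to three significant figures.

1.26 mM

From v = Vmax[S]/(Km+[S]), each point gives Vmax = v(Km+[S])/[S].
Equating: 5.81(Km+0.301)/0.301 = 20.6(Km+2.74)/2.74.
19.30·Km + 5.81 = 7.518·Km + 20.6, so (19.30 − 7.518)·Km = 20.6 − 5.81.
Km = 14.79/11.78 = 1.26 mM; then Vmax = 5.81(1.26+0.301)/0.301 = 30.0 nmol·min⁻¹.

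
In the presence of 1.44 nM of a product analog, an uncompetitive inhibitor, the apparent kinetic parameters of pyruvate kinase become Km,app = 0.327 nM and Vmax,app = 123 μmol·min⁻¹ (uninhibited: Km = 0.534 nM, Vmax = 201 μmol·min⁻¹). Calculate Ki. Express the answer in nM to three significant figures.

2.27 nM

Uncompetitive: Vmax,app = Vmax/α (and Km,app = Km/α) with α = 1 + [I]/Ki.
α = Vmax/Vmax,app = 201/123 = 1.634.
Ki = [I]/(α − 1) = 1.44/0.6341 = 2.27 nM.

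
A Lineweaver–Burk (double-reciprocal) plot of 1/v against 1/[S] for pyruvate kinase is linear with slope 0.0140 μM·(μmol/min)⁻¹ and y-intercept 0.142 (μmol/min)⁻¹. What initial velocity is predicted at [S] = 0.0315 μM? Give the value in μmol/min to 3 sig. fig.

1.71 μmol/min

The y-intercept is 1/Vmax, so Vmax = 1/0.142 = 7.04 μmol/min.
The slope is Km/Vmax, so Km = 0.0140 × 7.04 = 0.0986 μM.
Then v = 7.04 × 0.0315/(0.0986 + 0.0315) = 1.71 μmol/min.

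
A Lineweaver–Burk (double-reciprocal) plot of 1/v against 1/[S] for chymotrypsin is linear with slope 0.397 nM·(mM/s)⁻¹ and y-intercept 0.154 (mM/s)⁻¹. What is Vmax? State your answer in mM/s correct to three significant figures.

6.49 mM/s

The y-intercept of a Lineweaver–Burk plot equals 1/Vmax, so Vmax = 1/0.154 = 6.49 mM/s.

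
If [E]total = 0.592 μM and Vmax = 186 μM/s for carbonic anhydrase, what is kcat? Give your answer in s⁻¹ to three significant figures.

kcat = Vmax/[E]total = 186 μM/s / 0.592 μM = 314 s⁻¹.

314 s⁻¹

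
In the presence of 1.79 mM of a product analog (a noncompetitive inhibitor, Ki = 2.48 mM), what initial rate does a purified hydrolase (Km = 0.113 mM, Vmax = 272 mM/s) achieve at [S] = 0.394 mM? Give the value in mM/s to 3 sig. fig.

With α = 1 + [I]/Ki = 1 + 1.79/2.48 = 1.722, the noncompetitive rate law is v = (Vmax/α)·[S] / (Km + [S]).
v = (272/1.722)×0.394 / (0.113 + 0.394) = 62.24/0.5070 = 123 mM/s.

123 mM/s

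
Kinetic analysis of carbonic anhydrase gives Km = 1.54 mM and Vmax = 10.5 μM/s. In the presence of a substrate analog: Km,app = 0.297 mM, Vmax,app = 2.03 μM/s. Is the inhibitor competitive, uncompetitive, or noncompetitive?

uncompetitive

Both Km and Vmax decrease by the same factor (~5.18-fold) — characteristic of uncompetitive inhibition.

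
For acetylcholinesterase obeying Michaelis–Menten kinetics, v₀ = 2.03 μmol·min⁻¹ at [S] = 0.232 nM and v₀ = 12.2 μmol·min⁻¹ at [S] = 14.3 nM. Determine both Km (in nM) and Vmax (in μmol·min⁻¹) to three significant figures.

In reciprocal form, 1/v = (Km/Vmax)·(1/[S]) + 1/Vmax. The two points give (1/[S], 1/v) = (4.310, 0.4926) and (0.06993, 0.08197).
Slope = (0.4926 − 0.08197)/(4.310 − 0.06993) = 0.09684; intercept = 0.4926 − 0.09684×4.310 = 0.07520.
Vmax = 1/intercept = 13.3 μmol·min⁻¹; Km = slope × Vmax = 0.09684 × 13.3 = 1.29 nM.

Km = 1.29 nM; Vmax = 13.3 μmol·min⁻¹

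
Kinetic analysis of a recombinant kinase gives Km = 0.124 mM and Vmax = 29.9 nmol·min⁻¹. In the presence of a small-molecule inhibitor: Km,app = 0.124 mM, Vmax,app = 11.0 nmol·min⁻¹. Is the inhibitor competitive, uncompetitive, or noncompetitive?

noncompetitive

Vmax decreases (29.9 → 11.0 nmol·min⁻¹) while Km is unchanged — pure noncompetitive inhibition.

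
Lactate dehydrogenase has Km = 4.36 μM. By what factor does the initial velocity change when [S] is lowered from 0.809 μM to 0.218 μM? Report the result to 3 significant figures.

Since Vmax cancels, v₂/v₁ = [S]₂(Km+[S]₁) / [S]₁(Km+[S]₂).
= 0.218×(4.36+0.809) / (0.809×(4.36+0.218)) = 1.127/3.704 = 0.304.

0.304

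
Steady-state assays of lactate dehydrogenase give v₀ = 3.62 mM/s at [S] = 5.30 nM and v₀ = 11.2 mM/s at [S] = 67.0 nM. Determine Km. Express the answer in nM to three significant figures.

From v = Vmax[S]/(Km+[S]), each point gives Vmax = v(Km+[S])/[S].
Equating: 3.62(Km+5.30)/5.30 = 11.2(Km+67.0)/67.0.
0.6830·Km + 3.62 = 0.1672·Km + 11.2, so (0.6830 − 0.1672)·Km = 11.2 − 3.62.
Km = 7.580/0.5159 = 14.7 nM; then Vmax = 3.62(14.7+5.30)/5.30 = 13.7 mM/s.

14.7 nM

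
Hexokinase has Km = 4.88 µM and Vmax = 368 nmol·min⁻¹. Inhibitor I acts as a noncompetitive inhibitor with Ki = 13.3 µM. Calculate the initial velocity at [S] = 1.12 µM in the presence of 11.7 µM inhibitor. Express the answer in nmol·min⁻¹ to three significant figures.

α = 1 + [I]/Ki = 1 + 11.7/13.3 = 1.880.
For a noncompetitive inhibitor, Vmax is reduced to Vmax/α while Km is unchanged: Km,app = 4.88 µM, Vmax,app = 196 nmol·min⁻¹.
v = Vmax,app·[S]/(Km,app + [S]) = 196 × 1.12/(4.88 + 1.12) = 36.5 nmol·min⁻¹.

36.5 nmol·min⁻¹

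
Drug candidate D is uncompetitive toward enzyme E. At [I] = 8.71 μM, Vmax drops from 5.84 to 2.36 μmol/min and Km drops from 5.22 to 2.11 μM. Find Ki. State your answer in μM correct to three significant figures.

Uncompetitive: Vmax,app = Vmax/α (and Km,app = Km/α) with α = 1 + [I]/Ki.
α = Vmax/Vmax,app = 5.84/2.36 = 2.475.
Since α = 1 + [I]/Ki, [I]/Ki = 2.475 − 1 = 1.475 and Ki = 8.71/1.475 = 5.91 μM.

5.91 μM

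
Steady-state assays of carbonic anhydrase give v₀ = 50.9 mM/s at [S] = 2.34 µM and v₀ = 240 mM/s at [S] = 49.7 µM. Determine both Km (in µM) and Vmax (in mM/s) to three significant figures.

Km = 11.2 µM; Vmax = 294 mM/s

In reciprocal form, 1/v = (Km/Vmax)·(1/[S]) + 1/Vmax. The two points give (1/[S], 1/v) = (0.4274, 0.01965) and (0.02012, 0.004167).
Slope = (0.01965 − 0.004167)/(0.4274 − 0.02012) = 0.03801; intercept = 0.01965 − 0.03801×0.4274 = 0.003402.
Vmax = 1/intercept = 294 mM/s; Km = slope × Vmax = 0.03801 × 294 = 11.2 µM.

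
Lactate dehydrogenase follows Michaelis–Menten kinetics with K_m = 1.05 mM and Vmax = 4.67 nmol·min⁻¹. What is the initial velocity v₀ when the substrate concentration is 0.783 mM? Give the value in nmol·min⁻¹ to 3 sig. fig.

1.99 nmol·min⁻¹

v = Vmax·[S]/(Km + [S]) = 4.67 × 0.783 / (1.05 + 0.783)
  = 3.657 / 1.833 = 1.99 nmol·min⁻¹.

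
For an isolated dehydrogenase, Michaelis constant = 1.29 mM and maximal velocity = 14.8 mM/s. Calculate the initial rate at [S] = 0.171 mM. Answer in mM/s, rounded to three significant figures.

v = Vmax·[S]/(Km + [S]) = 14.8 × 0.171 / (1.29 + 0.171)
  = 2.531 / 1.461 = 1.73 mM/s.

1.73 mM/s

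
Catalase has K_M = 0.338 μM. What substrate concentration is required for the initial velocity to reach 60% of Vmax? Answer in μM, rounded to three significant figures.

0.507 μM

v/Vmax = [S]/(Km+[S]) = 0.6, so [S] = Km·0.6/(1 − 0.6) = 0.338 × 1.500.
[S] = 0.507 μM.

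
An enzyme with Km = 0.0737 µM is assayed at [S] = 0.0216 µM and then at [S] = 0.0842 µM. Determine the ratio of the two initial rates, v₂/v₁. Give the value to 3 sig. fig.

2.35

The fractional saturations are [S]/(Km+[S]) = 0.0216/0.09530 = 0.2267 and 0.0842/0.1579 = 0.5332.
v₂/v₁ is just their ratio: 0.5332/0.2267 = 2.35.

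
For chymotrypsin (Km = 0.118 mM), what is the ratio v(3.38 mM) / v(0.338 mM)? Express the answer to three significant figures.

1.30

The fractional saturations are [S]/(Km+[S]) = 0.338/0.4560 = 0.7412 and 3.38/3.498 = 0.9663.
v₂/v₁ is just their ratio: 0.9663/0.7412 = 1.30.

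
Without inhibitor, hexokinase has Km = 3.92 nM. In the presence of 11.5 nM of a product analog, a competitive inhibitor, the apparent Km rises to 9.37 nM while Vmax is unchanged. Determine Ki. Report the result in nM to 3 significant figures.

Competitive: Km,app = α·Km with α = 1 + [I]/Ki.
α = Km,app/Km = 9.37/3.92 = 2.390.
Ki = [I]/(α − 1) = 11.5/1.390 = 8.27 nM.

8.27 nM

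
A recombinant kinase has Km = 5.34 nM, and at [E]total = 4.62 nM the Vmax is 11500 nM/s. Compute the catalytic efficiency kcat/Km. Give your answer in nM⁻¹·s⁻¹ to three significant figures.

466 nM⁻¹·s⁻¹

kcat = Vmax/[E]total = 11500/4.62 = 2490 s⁻¹.
kcat/Km = 2490/5.34 = 466 nM⁻¹·s⁻¹.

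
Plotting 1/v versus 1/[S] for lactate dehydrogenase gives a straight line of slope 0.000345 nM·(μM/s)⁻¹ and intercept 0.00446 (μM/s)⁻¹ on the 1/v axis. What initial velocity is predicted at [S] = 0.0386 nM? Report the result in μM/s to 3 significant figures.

74.6 μM/s

The y-intercept is 1/Vmax, so Vmax = 1/0.00446 = 224 μM/s.
The slope is Km/Vmax, so Km = 0.000345 × 224 = 0.0774 nM.
Then v = 224 × 0.0386/(0.0774 + 0.0386) = 74.6 μM/s.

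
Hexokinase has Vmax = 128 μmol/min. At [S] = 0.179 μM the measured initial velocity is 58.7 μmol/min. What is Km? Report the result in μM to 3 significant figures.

0.211 μM

From v = Vmax[S]/(Km+[S]), Km = [S](Vmax − v)/v.
Km = 0.179 × (128 − 58.7) / 58.7 = 12.40/58.7 = 0.211 μM.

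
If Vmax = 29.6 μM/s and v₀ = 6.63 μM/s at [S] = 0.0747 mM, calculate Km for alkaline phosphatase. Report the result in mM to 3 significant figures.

v/Vmax = 6.63/29.6 = 0.2240 = [S]/(Km+[S]).
So Km + [S] = [S]/0.2240 = 0.3335 mM, giving Km = 0.3335 − 0.0747 = 0.259 mM.

0.259 mM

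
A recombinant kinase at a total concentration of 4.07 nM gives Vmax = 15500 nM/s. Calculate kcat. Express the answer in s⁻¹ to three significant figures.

3810 s⁻¹

kcat = Vmax/[E]total = 15500 nM/s / 4.07 nM = 3810 s⁻¹.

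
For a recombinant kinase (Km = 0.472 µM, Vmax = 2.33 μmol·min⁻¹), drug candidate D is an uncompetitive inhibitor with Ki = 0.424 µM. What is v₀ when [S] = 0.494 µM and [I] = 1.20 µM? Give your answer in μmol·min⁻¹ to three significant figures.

α = 1 + [I]/Ki = 1 + 1.20/0.424 = 3.830.
For an uncompetitive inhibitor, both parameters are divided by α, giving Vmax/α and Km/α: Km,app = 0.123 µM, Vmax,app = 0.608 μmol·min⁻¹.
v = Vmax,app·[S]/(Km,app + [S]) = 0.608 × 0.494/(0.123 + 0.494) = 0.487 μmol·min⁻¹.

0.487 μmol·min⁻¹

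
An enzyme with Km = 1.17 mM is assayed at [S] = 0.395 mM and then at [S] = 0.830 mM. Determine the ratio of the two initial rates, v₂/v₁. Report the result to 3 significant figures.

1.64

The fractional saturations are [S]/(Km+[S]) = 0.395/1.565 = 0.2524 and 0.830/2.000 = 0.4150.
v₂/v₁ is just their ratio: 0.4150/0.2524 = 1.64.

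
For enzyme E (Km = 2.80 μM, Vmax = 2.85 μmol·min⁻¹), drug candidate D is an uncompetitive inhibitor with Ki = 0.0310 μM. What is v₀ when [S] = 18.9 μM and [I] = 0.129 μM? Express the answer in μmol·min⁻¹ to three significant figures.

0.537 μmol·min⁻¹

With α = 1 + [I]/Ki = 1 + 0.129/0.0310 = 5.161, the uncompetitive rate law is v = (Vmax/α)·[S] / (Km/α + [S]).
v = (2.85/5.161)×18.9 / (2.80/5.161 + 18.9) = 10.44/19.44 = 0.537 μmol·min⁻¹.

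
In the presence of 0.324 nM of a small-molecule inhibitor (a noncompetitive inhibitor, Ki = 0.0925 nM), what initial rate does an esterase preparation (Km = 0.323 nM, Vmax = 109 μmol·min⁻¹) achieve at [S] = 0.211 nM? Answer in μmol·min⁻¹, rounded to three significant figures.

9.57 μmol·min⁻¹

α = 1 + [I]/Ki = 1 + 0.324/0.0925 = 4.503.
For a noncompetitive inhibitor, Vmax is reduced to Vmax/α while Km is unchanged: Km,app = 0.323 nM, Vmax,app = 24.2 μmol·min⁻¹.
v = Vmax,app·[S]/(Km,app + [S]) = 24.2 × 0.211/(0.323 + 0.211) = 9.57 μmol·min⁻¹.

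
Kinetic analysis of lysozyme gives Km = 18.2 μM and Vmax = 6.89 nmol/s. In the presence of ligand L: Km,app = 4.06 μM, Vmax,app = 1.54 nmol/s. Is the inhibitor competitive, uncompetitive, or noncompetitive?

uncompetitive

Both Km and Vmax decrease by the same factor (~4.48-fold) — characteristic of uncompetitive inhibition.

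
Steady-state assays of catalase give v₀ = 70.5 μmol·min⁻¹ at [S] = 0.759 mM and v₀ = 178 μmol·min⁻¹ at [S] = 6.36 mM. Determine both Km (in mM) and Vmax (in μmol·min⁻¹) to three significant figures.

From v = Vmax[S]/(Km+[S]), each point gives Vmax = v(Km+[S])/[S].
Equating: 70.5(Km+0.759)/0.759 = 178(Km+6.36)/6.36.
92.89·Km + 70.5 = 27.99·Km + 178, so (92.89 − 27.99)·Km = 178 − 70.5.
Km = 107.5/64.90 = 1.66 mM; then Vmax = 70.5(1.66+0.759)/0.759 = 224 μmol·min⁻¹.

Km = 1.66 mM; Vmax = 224 μmol·min⁻¹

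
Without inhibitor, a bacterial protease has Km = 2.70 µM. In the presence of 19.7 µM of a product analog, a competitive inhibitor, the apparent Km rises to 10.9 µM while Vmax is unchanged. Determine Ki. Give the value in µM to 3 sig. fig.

6.49 µM

Competitive: Km,app = α·Km with α = 1 + [I]/Ki.
α = Km,app/Km = 10.9/2.70 = 4.037.
Since α = 1 + [I]/Ki, [I]/Ki = 4.037 − 1 = 3.037 and Ki = 19.7/3.037 = 6.49 µM.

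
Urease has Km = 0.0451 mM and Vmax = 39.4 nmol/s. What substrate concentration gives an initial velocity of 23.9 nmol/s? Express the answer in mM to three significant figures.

The required fractional saturation is v/Vmax = 23.9/39.4 = 0.6066.
Then [S]/(Km+[S]) = 0.6066 ⇒ [S] = 0.0451 × 0.6066/(1 − 0.6066) = 0.0695 mM.

0.0695 mM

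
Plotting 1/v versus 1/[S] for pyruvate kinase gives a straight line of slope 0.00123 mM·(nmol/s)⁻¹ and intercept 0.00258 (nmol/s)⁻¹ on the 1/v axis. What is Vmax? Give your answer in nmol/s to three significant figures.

388 nmol/s

The y-intercept of a Lineweaver–Burk plot equals 1/Vmax, so Vmax = 1/0.00258 = 388 nmol/s.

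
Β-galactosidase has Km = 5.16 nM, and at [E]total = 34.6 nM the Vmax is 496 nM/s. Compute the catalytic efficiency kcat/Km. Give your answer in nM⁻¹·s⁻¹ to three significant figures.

2.78 nM⁻¹·s⁻¹

kcat = Vmax/[E]total = 496/34.6 = 14.3 s⁻¹.
kcat/Km = 14.3/5.16 = 2.78 nM⁻¹·s⁻¹.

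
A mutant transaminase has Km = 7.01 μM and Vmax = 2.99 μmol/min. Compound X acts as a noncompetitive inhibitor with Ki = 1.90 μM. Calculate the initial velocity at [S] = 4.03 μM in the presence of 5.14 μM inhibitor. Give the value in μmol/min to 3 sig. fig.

With α = 1 + [I]/Ki = 1 + 5.14/1.90 = 3.705, the noncompetitive rate law is v = (Vmax/α)·[S] / (Km + [S]).
v = (2.99/3.705)×4.03 / (7.01 + 4.03) = 3.252/11.04 = 0.295 μmol/min.

0.295 μmol/min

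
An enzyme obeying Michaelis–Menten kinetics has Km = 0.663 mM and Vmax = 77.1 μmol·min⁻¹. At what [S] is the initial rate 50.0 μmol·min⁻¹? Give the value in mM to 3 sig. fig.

The required fractional saturation is v/Vmax = 50.0/77.1 = 0.6485.
Then [S]/(Km+[S]) = 0.6485 ⇒ [S] = 0.663 × 0.6485/(1 − 0.6485) = 1.22 mM.

1.22 mM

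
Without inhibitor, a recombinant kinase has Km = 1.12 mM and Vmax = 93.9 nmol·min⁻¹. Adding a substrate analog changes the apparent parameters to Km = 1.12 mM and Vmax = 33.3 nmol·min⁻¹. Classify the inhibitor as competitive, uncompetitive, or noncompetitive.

noncompetitive

Vmax decreases (93.9 → 33.3 nmol·min⁻¹) while Km is unchanged — pure noncompetitive inhibition.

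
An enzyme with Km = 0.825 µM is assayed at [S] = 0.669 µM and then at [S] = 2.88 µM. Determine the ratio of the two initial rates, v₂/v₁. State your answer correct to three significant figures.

Since Vmax cancels, v₂/v₁ = [S]₂(Km+[S]₁) / [S]₁(Km+[S]₂).
= 2.88×(0.825+0.669) / (0.669×(0.825+2.88)) = 4.303/2.479 = 1.74.

1.74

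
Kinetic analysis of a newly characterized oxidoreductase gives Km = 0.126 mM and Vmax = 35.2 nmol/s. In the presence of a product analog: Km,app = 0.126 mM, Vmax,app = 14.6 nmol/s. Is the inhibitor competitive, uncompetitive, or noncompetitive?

Vmax decreases (35.2 → 14.6 nmol/s) while Km is unchanged — pure noncompetitive inhibition.

noncompetitive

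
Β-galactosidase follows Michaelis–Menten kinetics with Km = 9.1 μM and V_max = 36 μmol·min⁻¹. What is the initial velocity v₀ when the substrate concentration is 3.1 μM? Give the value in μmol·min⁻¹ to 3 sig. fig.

v = Vmax·[S]/(Km + [S]) = 36 × 3.1 / (9.1 + 3.1)
  = 111.6 / 12.20 = 9.15 μmol·min⁻¹.

9.15 μmol·min⁻¹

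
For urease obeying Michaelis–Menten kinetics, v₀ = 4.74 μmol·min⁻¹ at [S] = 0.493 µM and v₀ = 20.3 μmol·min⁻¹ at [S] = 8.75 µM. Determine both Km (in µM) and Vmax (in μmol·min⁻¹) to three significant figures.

Km = 2.13 µM; Vmax = 25.2 μmol·min⁻¹

In reciprocal form, 1/v = (Km/Vmax)·(1/[S]) + 1/Vmax. The two points give (1/[S], 1/v) = (2.028, 0.2110) and (0.1143, 0.04926).
Slope = (0.2110 − 0.04926)/(2.028 − 0.1143) = 0.08448; intercept = 0.2110 − 0.08448×2.028 = 0.03961.
Vmax = 1/intercept = 25.2 μmol·min⁻¹; Km = slope × Vmax = 0.08448 × 25.2 = 2.13 µM.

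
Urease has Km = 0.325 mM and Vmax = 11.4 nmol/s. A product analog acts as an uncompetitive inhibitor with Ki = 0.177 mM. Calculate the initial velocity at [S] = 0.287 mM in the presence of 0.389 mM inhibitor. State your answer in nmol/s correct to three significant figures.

2.63 nmol/s

α = 1 + [I]/Ki = 1 + 0.389/0.177 = 3.198.
For an uncompetitive inhibitor, both parameters are divided by α, giving Vmax/α and Km/α: Km,app = 0.102 mM, Vmax,app = 3.57 nmol/s.
v = Vmax,app·[S]/(Km,app + [S]) = 3.57 × 0.287/(0.102 + 0.287) = 2.63 nmol/s.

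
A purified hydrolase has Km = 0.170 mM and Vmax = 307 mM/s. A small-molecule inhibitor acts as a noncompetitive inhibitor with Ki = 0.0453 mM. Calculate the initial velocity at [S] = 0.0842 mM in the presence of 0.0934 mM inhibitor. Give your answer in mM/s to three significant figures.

33.2 mM/s

With α = 1 + [I]/Ki = 1 + 0.0934/0.0453 = 3.062, the noncompetitive rate law is v = (Vmax/α)·[S] / (Km + [S]).
v = (307/3.062)×0.0842 / (0.170 + 0.0842) = 8.443/0.2542 = 33.2 mM/s.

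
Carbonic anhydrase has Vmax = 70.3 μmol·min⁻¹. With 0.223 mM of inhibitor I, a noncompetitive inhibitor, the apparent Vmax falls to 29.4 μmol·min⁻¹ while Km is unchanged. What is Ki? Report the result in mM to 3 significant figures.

0.160 mM

Noncompetitive: Vmax,app = Vmax/α with α = 1 + [I]/Ki.
α = Vmax/Vmax,app = 70.3/29.4 = 2.391.
Since α = 1 + [I]/Ki, [I]/Ki = 2.391 − 1 = 1.391 and Ki = 0.223/1.391 = 0.160 mM.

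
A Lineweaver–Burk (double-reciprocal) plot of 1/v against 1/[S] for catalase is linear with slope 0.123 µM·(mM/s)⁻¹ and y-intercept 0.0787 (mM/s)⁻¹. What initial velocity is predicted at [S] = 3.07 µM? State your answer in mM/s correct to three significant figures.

8.42 mM/s

The y-intercept is 1/Vmax, so Vmax = 1/0.0787 = 12.7 mM/s.
The slope is Km/Vmax, so Km = 0.123 × 12.7 = 1.56 µM.
Then v = 12.7 × 3.07/(1.56 + 3.07) = 8.42 mM/s.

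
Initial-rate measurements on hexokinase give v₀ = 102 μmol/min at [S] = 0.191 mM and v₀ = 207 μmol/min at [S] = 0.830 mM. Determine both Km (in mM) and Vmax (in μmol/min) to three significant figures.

From v = Vmax[S]/(Km+[S]), each point gives Vmax = v(Km+[S])/[S].
Equating: 102(Km+0.191)/0.191 = 207(Km+0.830)/0.830.
534.0·Km + 102 = 249.4·Km + 207, so (534.0 − 249.4)·Km = 207 − 102.
Km = 105.0/284.6 = 0.369 mM; then Vmax = 102(0.369+0.191)/0.191 = 299 μmol/min.

Km = 0.369 mM; Vmax = 299 μmol/min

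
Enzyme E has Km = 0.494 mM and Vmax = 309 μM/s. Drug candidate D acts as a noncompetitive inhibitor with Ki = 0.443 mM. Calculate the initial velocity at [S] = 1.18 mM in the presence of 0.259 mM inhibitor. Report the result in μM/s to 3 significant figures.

With α = 1 + [I]/Ki = 1 + 0.259/0.443 = 1.585, the noncompetitive rate law is v = (Vmax/α)·[S] / (Km + [S]).
v = (309/1.585)×1.18 / (0.494 + 1.18) = 230.1/1.674 = 137 μM/s.

137 μM/s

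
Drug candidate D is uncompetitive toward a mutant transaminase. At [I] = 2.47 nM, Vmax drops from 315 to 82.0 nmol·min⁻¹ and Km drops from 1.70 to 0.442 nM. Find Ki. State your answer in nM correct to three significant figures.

0.869 nM

Uncompetitive: Vmax,app = Vmax/α (and Km,app = Km/α) with α = 1 + [I]/Ki.
α = Vmax/Vmax,app = 315/82.0 = 3.841.
Since α = 1 + [I]/Ki, [I]/Ki = 3.841 − 1 = 2.841 and Ki = 2.47/2.841 = 0.869 nM.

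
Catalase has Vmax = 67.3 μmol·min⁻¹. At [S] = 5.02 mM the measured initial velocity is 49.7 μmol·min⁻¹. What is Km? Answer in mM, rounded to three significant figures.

1.78 mM

From v = Vmax[S]/(Km+[S]), Km = [S](Vmax − v)/v.
Km = 5.02 × (67.3 − 49.7) / 49.7 = 88.35/49.7 = 1.78 mM.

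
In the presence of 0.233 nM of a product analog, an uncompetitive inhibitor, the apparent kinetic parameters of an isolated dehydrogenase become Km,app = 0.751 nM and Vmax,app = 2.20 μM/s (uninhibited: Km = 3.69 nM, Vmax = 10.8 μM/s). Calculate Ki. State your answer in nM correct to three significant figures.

0.0596 nM

Uncompetitive: Vmax,app = Vmax/α (and Km,app = Km/α) with α = 1 + [I]/Ki.
α = Vmax/Vmax,app = 10.8/2.20 = 4.909.
Ki = [I]/(α − 1) = 0.233/3.909 = 0.0596 nM.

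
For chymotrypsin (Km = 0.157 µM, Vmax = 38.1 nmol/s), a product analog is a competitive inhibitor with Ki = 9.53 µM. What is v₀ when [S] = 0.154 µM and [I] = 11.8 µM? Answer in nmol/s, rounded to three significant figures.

α = 1 + [I]/Ki = 1 + 11.8/9.53 = 2.238.
For a competitive inhibitor, Vmax is unchanged and the apparent Km becomes α·Km: Km,app = 0.351 µM, Vmax,app = 38.1 nmol/s.
v = Vmax,app·[S]/(Km,app + [S]) = 38.1 × 0.154/(0.351 + 0.154) = 11.6 nmol/s.

11.6 nmol/s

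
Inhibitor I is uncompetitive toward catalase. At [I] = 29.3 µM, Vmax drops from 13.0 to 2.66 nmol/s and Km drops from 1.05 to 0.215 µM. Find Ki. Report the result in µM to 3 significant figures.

7.54 µM

Uncompetitive: Vmax,app = Vmax/α (and Km,app = Km/α) with α = 1 + [I]/Ki.
α = Vmax/Vmax,app = 13.0/2.66 = 4.887.
Since α = 1 + [I]/Ki, [I]/Ki = 4.887 − 1 = 3.887 and Ki = 29.3/3.887 = 7.54 µM.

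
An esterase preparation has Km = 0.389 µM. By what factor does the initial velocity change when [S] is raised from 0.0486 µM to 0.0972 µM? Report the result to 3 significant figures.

1.80

The fractional saturations are [S]/(Km+[S]) = 0.0486/0.4376 = 0.1111 and 0.0972/0.4862 = 0.1999.
v₂/v₁ is just their ratio: 0.1999/0.1111 = 1.80.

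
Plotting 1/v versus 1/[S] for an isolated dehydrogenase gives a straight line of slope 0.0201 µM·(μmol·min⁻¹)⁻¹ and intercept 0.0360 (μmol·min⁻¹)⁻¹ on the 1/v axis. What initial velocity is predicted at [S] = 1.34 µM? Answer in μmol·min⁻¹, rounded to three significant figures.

19.6 μmol·min⁻¹

The y-intercept is 1/Vmax, so Vmax = 1/0.0360 = 27.8 μmol·min⁻¹.
The slope is Km/Vmax, so Km = 0.0201 × 27.8 = 0.558 µM.
Then v = 27.8 × 1.34/(0.558 + 1.34) = 19.6 μmol·min⁻¹.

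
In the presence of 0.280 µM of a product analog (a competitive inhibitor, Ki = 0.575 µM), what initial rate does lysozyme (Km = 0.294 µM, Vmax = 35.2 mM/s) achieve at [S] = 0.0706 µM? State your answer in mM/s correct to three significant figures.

4.89 mM/s

With α = 1 + [I]/Ki = 1 + 0.280/0.575 = 1.487, the competitive rate law is v = Vmax[S] / (αKm + [S]).
v = 35.2×0.0706 / (1.487×0.294 + 0.0706) = 2.485/0.5078 = 4.89 mM/s.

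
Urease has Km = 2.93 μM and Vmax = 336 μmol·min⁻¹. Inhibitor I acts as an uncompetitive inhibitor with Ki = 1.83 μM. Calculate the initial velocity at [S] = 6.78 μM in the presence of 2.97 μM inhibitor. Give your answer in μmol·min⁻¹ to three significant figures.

α = 1 + [I]/Ki = 1 + 2.97/1.83 = 2.623.
For an uncompetitive inhibitor, both parameters are divided by α, giving Vmax/α and Km/α: Km,app = 1.12 μM, Vmax,app = 128 μmol·min⁻¹.
v = Vmax,app·[S]/(Km,app + [S]) = 128 × 6.78/(1.12 + 6.78) = 110 μmol·min⁻¹.

110 μmol·min⁻¹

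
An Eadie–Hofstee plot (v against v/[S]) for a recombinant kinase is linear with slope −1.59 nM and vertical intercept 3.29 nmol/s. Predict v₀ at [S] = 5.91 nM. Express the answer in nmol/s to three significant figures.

In the Eadie–Hofstee form v = Vmax − Km·(v/[S]), the slope is −Km and the intercept is Vmax, so Km = 1.59 nM and Vmax = 3.29 nmol/s.
v = 3.29 × 5.91/(1.59 + 5.91) = 2.59 nmol/s.

2.59 nmol/s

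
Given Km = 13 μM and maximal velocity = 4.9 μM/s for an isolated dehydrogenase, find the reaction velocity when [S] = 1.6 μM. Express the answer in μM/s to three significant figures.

v = Vmax·[S]/(Km + [S]) = 4.9 × 1.6 / (13 + 1.6)
  = 7.840 / 14.60 = 0.537 μM/s.

0.537 μM/s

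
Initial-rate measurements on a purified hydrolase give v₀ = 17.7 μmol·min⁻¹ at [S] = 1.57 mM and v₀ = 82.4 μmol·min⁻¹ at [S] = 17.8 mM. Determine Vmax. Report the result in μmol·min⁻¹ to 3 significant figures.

127 μmol·min⁻¹

In reciprocal form, 1/v = (Km/Vmax)·(1/[S]) + 1/Vmax. The two points give (1/[S], 1/v) = (0.6369, 0.05650) and (0.05618, 0.01214).
Slope = (0.05650 − 0.01214)/(0.6369 − 0.05618) = 0.07638; intercept = 0.05650 − 0.07638×0.6369 = 0.007845.
Vmax = 1/intercept = 127 μmol·min⁻¹; Km = slope × Vmax = 0.07638 × 127 = 9.74 mM.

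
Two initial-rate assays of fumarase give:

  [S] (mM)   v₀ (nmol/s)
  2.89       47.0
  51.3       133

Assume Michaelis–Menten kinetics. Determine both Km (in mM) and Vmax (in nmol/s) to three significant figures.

In reciprocal form, 1/v = (Km/Vmax)·(1/[S]) + 1/Vmax. The two points give (1/[S], 1/v) = (0.3460, 0.02128) and (0.01949, 0.007519).
Slope = (0.02128 − 0.007519)/(0.3460 − 0.01949) = 0.04213; intercept = 0.02128 − 0.04213×0.3460 = 0.006697.
Vmax = 1/intercept = 149 nmol/s; Km = slope × Vmax = 0.04213 × 149 = 6.29 mM.

Km = 6.29 mM; Vmax = 149 nmol/s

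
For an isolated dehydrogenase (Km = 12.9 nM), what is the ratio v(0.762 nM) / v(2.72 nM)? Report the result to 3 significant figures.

Since Vmax cancels, v₂/v₁ = [S]₂(Km+[S]₁) / [S]₁(Km+[S]₂).
= 0.762×(12.9+2.72) / (2.72×(12.9+0.762)) = 11.90/37.16 = 0.320.

0.320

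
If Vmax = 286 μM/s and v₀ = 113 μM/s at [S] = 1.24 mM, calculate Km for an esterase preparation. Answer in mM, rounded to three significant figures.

1.90 mM

v/Vmax = 113/286 = 0.3951 = [S]/(Km+[S]).
So Km + [S] = [S]/0.3951 = 3.138 mM, giving Km = 3.138 − 1.24 = 1.90 mM.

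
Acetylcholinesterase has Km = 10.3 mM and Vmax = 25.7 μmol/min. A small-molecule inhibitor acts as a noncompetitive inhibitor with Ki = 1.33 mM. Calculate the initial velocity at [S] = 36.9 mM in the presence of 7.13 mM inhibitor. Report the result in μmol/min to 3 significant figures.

With α = 1 + [I]/Ki = 1 + 7.13/1.33 = 6.361, the noncompetitive rate law is v = (Vmax/α)·[S] / (Km + [S]).
v = (25.7/6.361)×36.9 / (10.3 + 36.9) = 149.1/47.20 = 3.16 μmol/min.

3.16 μmol/min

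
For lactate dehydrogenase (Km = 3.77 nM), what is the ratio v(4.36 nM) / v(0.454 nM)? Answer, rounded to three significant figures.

The fractional saturations are [S]/(Km+[S]) = 0.454/4.224 = 0.1075 and 4.36/8.130 = 0.5363.
v₂/v₁ is just their ratio: 0.5363/0.1075 = 4.99.

4.99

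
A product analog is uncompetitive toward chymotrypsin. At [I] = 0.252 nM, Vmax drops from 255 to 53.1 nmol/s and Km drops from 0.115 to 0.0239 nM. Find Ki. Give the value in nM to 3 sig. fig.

Uncompetitive: Vmax,app = Vmax/α (and Km,app = Km/α) with α = 1 + [I]/Ki.
α = Vmax/Vmax,app = 255/53.1 = 4.802.
Ki = [I]/(α − 1) = 0.252/3.802 = 0.0663 nM.

0.0663 nM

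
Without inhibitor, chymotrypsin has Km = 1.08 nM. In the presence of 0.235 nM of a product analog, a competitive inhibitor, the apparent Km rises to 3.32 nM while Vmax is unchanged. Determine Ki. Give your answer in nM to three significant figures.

Competitive: Km,app = α·Km with α = 1 + [I]/Ki.
α = Km,app/Km = 3.32/1.08 = 3.074.
Since α = 1 + [I]/Ki, [I]/Ki = 3.074 − 1 = 2.074 and Ki = 0.235/2.074 = 0.113 nM.

0.113 nM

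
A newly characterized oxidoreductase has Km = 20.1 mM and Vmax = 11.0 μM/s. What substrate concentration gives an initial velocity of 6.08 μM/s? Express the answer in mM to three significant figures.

24.8 mM

Rearranging v = Vmax[S]/(Km+[S]) gives [S] = Km·v/(Vmax − v).
[S] = 20.1 × 6.08 / (11.0 − 6.08) = 122.2/4.920 = 24.8 mM.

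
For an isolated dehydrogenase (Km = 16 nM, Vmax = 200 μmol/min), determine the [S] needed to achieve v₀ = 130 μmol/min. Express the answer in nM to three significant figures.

The required fractional saturation is v/Vmax = 130/200 = 0.6500.
Then [S]/(Km+[S]) = 0.6500 ⇒ [S] = 16 × 0.6500/(1 − 0.6500) = 29.7 nM.

29.7 nM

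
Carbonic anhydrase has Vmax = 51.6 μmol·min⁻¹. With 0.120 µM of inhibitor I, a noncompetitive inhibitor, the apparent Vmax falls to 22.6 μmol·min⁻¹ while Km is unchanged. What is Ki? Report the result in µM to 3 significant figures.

0.0935 µM

Noncompetitive: Vmax,app = Vmax/α with α = 1 + [I]/Ki.
α = Vmax/Vmax,app = 51.6/22.6 = 2.283.
Since α = 1 + [I]/Ki, [I]/Ki = 2.283 − 1 = 1.283 and Ki = 0.120/1.283 = 0.0935 µM.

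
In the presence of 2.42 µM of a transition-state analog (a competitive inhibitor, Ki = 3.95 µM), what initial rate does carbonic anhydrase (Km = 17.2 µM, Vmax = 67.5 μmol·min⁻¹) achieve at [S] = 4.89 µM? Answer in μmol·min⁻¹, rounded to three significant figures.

10.1 μmol·min⁻¹

With α = 1 + [I]/Ki = 1 + 2.42/3.95 = 1.613, the competitive rate law is v = Vmax[S] / (αKm + [S]).
v = 67.5×4.89 / (1.613×17.2 + 4.89) = 330.1/32.63 = 10.1 μmol·min⁻¹.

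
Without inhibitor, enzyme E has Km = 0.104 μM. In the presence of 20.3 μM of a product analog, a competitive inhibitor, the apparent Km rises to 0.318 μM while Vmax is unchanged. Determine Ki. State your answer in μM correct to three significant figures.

Competitive: Km,app = α·Km with α = 1 + [I]/Ki.
α = Km,app/Km = 0.318/0.104 = 3.058.
Ki = [I]/(α − 1) = 20.3/2.058 = 9.87 μM.

9.87 μM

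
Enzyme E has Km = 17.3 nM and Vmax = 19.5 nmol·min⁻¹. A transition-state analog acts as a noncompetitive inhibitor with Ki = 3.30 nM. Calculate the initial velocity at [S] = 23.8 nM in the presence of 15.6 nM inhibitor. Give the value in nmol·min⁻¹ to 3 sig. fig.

1.97 nmol·min⁻¹

With α = 1 + [I]/Ki = 1 + 15.6/3.30 = 5.727, the noncompetitive rate law is v = (Vmax/α)·[S] / (Km + [S]).
v = (19.5/5.727)×23.8 / (17.3 + 23.8) = 81.03/41.10 = 1.97 nmol·min⁻¹.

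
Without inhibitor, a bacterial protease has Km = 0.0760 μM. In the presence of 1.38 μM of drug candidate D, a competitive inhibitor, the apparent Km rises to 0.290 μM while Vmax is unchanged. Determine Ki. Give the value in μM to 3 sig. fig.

Competitive: Km,app = α·Km with α = 1 + [I]/Ki.
α = Km,app/Km = 0.290/0.0760 = 3.816.
Ki = [I]/(α − 1) = 1.38/2.816 = 0.490 μM.

0.490 μM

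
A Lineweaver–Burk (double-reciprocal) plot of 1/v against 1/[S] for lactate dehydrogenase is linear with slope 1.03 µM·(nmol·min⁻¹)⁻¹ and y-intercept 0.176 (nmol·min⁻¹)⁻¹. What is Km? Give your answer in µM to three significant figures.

y-intercept = 1/Vmax ⇒ Vmax = 5.68 nmol·min⁻¹; slope = Km/Vmax ⇒ Km = slope × Vmax.
Km = 1.03 × 5.68 = 5.85 µM.

5.85 µM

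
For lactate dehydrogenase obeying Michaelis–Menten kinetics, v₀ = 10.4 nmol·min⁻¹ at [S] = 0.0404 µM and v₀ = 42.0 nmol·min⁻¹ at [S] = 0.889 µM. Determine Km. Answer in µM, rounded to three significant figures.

From v = Vmax[S]/(Km+[S]), each point gives Vmax = v(Km+[S])/[S].
Equating: 10.4(Km+0.0404)/0.0404 = 42.0(Km+0.889)/0.889.
257.4·Km + 10.4 = 47.24·Km + 42.0, so (257.4 − 47.24)·Km = 42.0 − 10.4.
Km = 31.60/210.2 = 0.150 µM; then Vmax = 10.4(0.150+0.0404)/0.0404 = 49.1 nmol·min⁻¹.

0.150 µM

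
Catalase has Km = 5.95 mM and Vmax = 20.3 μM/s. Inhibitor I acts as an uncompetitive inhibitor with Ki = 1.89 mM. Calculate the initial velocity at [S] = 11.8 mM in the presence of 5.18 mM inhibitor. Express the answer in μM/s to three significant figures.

With α = 1 + [I]/Ki = 1 + 5.18/1.89 = 3.741, the uncompetitive rate law is v = (Vmax/α)·[S] / (Km/α + [S]).
v = (20.3/3.741)×11.8 / (5.95/3.741 + 11.8) = 64.04/13.39 = 4.78 μM/s.

4.78 μM/s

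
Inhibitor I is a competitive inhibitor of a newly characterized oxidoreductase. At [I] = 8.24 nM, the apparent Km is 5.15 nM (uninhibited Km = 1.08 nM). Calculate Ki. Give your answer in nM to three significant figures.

Competitive: Km,app = α·Km with α = 1 + [I]/Ki.
α = Km,app/Km = 5.15/1.08 = 4.769.
Since α = 1 + [I]/Ki, [I]/Ki = 4.769 − 1 = 3.769 and Ki = 8.24/3.769 = 2.19 nM.

2.19 nM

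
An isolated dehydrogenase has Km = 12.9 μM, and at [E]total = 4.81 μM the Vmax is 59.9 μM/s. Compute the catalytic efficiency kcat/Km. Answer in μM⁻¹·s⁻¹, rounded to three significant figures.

kcat = Vmax/[E]total = 59.9/4.81 = 12.5 s⁻¹.
kcat/Km = 12.5/12.9 = 0.965 μM⁻¹·s⁻¹.

0.965 μM⁻¹·s⁻¹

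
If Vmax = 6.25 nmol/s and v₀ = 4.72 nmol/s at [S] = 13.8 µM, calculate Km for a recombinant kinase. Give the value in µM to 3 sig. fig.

From v = Vmax[S]/(Km+[S]), Km = [S](Vmax − v)/v.
Km = 13.8 × (6.25 − 4.72) / 4.72 = 21.11/4.72 = 4.47 µM.

4.47 µM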